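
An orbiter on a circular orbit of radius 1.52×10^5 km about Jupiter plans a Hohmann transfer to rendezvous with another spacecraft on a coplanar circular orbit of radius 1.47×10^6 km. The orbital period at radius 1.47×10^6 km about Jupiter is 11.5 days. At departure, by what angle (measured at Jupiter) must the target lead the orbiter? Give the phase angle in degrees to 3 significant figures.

φ = 106°

From Kepler's third law T² = 4π²r³/μ at r = 1.47×10^6 km, T = 11.5 days = 11.5 × 86400 s = 9.936×10^5 s: μ = 4π²r³/T² = 1.27025×10^8 km³/s².
Semi-major axis of the transfer orbit: a_t = (1.520×10^5 + 1.470×10^6)/2 = 8.110×10^5 km.
The half-period of the transfer ellipse is t = π√(a_t³/μ) = 2.0358×10^5 s.
Target angular speed ω₂ = √(μ/r₂³) = 6.3237×10^-6 rad/s.
Angle swept by the target during transfer: ω₂·t = 1.2874 rad = 73.76°.
The orbiter traverses 180° on the transfer ellipse, so the target must lead by 180° − 73.76° = 106°.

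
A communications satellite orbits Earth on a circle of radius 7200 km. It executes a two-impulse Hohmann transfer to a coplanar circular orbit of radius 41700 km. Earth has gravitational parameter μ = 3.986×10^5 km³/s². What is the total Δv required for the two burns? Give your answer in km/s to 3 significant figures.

Semi-major axis of the transfer orbit: a_t = (7200 + 41700)/2 = 24450 km.
At r₁ the circular-orbit speed is v₁ = √(μ/r₁) = 7.441 km/s.
Transfer-orbit speed at r₁ (vis-viva): v_p = √[μ(2/r₁ − 1/a_t)] = 9.717 km/s.
First burn Δv₁ = |v_p − v₁| = 2.276 km/s.
At r₂, v₂ = √(μ/r₂) = 3.092 km/s.
Transfer-orbit speed at r₂: v_a = √[μ(2/r₂ − 1/a_t)] = 1.678 km/s.
Second burn Δv₂ = |v₂ − v_a| = 1.414 km/s.
Δv = Δv₁ + Δv₂ = 2.276 + 1.414 = 3.690 km/s.

Δv = 3.69 km/s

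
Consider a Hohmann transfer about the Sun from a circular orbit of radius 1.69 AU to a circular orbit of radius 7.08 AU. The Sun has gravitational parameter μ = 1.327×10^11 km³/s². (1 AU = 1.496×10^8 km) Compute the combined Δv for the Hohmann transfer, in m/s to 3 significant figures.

In km: r₁ = 1.69 × 1.496×10^8 = 2.52824×10^8 km; r₂ = 7.08 × 1.496×10^8 = 1.059168×10^9 km.
The Hohmann ellipse has a_t = (r₁ + r₂)/2 = 6.55996×10^8 km.
At r₁ the circular-orbit speed is v₁ = √(μ/r₁) = 22.910 km/s.
Transfer-orbit speed at r₁ (v² = μ(2/r − 1/a)): v_p = √[μ(2/r₁ − 1/a_t)] = 29.111 km/s.
First burn Δv₁ = |v_p − v₁| = 6.2010 km/s.
At r₂, v₂ = √(μ/r₂) = 11.19317 km/s.
Transfer-orbit speed at r₂: v_a = √[μ(2/r₂ − 1/a_t)] = 6.948828 km/s.
Second burn Δv₂ = |v₂ − v_a| = 4.2443 km/s.
Δv = Δv₁ + Δv₂ = 6.2010 + 4.2443 = 10.45 km/s.

Δv = 10400 m/s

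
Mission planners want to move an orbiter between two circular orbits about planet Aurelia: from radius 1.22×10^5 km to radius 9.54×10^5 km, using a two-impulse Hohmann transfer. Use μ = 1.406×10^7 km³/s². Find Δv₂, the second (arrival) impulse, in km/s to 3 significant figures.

Transfer-ellipse semi-major axis a_t = (r₁ + r₂)/2 = (1.220×10^5 + 9.540×10^5)/2 = 5.380×10^5 km.
Circular speed at r = 9.540×10^5 km: v_c = √(μ/r) = 3.839 km/s.
Transfer-orbit speed at the same r (vis-viva, a = a_t): v_t = √[μ(2/r − 1/a_t)] = 1.828 km/s.
Δv₂ = |v_t − v_c| = |1.828 − 3.839| = 2.011 km/s.

Δv₂ = 2.01 km/s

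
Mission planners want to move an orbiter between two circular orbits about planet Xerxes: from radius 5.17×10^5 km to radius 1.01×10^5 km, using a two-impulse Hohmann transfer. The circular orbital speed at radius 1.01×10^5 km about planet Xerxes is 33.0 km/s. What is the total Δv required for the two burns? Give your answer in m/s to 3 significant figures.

From the circular-orbit relation v² = μ/r at r = 1.01×10^5 km: μ = v²r = (33.0)² × 1.01×10^5 = 1.09989×10^8 km³/s².
The Hohmann ellipse has a_t = (r₁ + r₂)/2 = 3.090×10^5 km.
At r₁ the circular-orbit speed is v₁ = √(μ/r₁) = 14.586 km/s.
Transfer-orbit speed at r₁ (v² = μ(2/r − 1/a)): v_a = √[μ(2/r₁ − 1/a_t)] = 8.3389 km/s.
First burn Δv₁ = |v_a − v₁| = 6.247 km/s.
Circular speed at r₂: v₂ = √(μ/r₂) = 33.000 km/s.
Transfer-orbit speed at r₂: v_p = √[μ(2/r₂ − 1/a_t)] = 42.685 km/s.
Second burn Δv₂ = |v₂ − v_p| = 9.685 km/s.
Total Δv = Δv₁ + Δv₂ = 15.93 km/s.

Δv = 15900 m/s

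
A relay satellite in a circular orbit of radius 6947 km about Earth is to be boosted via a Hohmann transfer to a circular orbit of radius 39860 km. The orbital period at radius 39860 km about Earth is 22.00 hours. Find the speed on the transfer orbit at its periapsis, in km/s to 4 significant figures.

From Kepler's third law T² = 4π²r³/μ at r = 39860 km, T = 22.00 hours = 22.00 × 3600 s = 79200 s: μ = 4π²r³/T² = 3.98585×10^5 km³/s².
Semi-major axis of the transfer orbit: a_t = (6947 + 39860)/2 = 23403.5 km.
At periapsis, r = 6947 km.
Applying v² = μ(2/r − 1/a_t): v = 9.885 km/s.

v = 9.885 km/s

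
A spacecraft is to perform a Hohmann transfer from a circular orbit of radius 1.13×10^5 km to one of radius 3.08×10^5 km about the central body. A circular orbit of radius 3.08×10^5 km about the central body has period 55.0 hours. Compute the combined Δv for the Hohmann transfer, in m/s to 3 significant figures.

Δv = 6000 m/s

From Kepler's third law T² = 4π²r³/μ at r = 3.08×10^5 km, T = 55.0 hours = 55.0 × 3600 s = 1.980×10^5 s: μ = 4π²r³/T² = 2.94226×10^7 km³/s².
Transfer-ellipse semi-major axis a_t = (r₁ + r₂)/2 = (1.130×10^5 + 3.080×10^5)/2 = 2.105×10^5 km.
Circular speed at r₁: v₁ = √(μ/r₁) = √(2.94226×10^7/1.130×10^5) = 16.13621 km/s.
Transfer-orbit speed at r₁ (v² = μ(2/r − 1/a)): v_p = √[μ(2/r₁ − 1/a_t)] = 19.51870 km/s.
First burn Δv₁ = |v_p − v₁| = 3.382 km/s.
Circular speed at r₂: v₂ = √(μ/r₂) = 9.774 km/s.
Transfer-orbit speed at r₂: v_a = √[μ(2/r₂ − 1/a_t)] = 7.161 km/s.
Second burn Δv₂ = |v₂ − v_a| = 2.613 km/s.
Total Δv = Δv₁ + Δv₂ = 5.995 km/s.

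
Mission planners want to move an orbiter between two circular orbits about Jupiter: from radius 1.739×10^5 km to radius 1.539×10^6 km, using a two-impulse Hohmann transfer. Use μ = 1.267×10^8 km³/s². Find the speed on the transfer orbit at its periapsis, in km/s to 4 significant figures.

v = 36.18 km/s

Semi-major axis of the transfer orbit: a_t = (1.739×10^5 + 1.539×10^6)/2 = 8.5645×10^5 km.
At periapsis, r = 1.739×10^5 km.
Vis-viva: v = √[μ(2/r − 1/a_t)] = √[1.267×10^8 × (2/1.739×10^5 − 1/8.5645×10^5)] = 36.18 km/s.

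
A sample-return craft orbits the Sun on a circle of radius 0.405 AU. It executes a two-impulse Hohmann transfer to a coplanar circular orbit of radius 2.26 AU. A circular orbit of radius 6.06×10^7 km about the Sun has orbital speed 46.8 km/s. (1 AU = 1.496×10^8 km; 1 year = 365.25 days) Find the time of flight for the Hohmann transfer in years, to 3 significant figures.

t = 0.769 years

From the circular-orbit relation v² = μ/r at r = 6.06×10^7 km: μ = v²r = (46.8)² × 6.06×10^7 = 1.32729×10^11 km³/s².
In km: r₁ = 0.405 × 1.496×10^8 = 6.0588×10^7 km; r₂ = 2.26 × 1.496×10^8 = 3.38096×10^8 km.
Semi-major axis of the transfer orbit: a_t = (6.0588×10^7 + 3.38096×10^8)/2 = 1.99342×10^8 km.
By Kepler's third law the transfer-orbit period is T = 2π√(a_t³/μ), so t = T/2 = 2.427×10^7 s.
Converting: 2.427×10^7 s ÷ 3.15576×10^7 s/year (365.25 × 86400) = 0.769 years.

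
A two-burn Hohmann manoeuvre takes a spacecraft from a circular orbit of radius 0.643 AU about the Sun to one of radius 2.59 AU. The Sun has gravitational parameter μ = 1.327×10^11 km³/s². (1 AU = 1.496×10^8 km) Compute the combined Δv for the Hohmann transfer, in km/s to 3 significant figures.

In km: r₁ = 0.643 × 1.496×10^8 = 9.61928×10^7 km; r₂ = 2.59 × 1.496×10^8 = 3.87464×10^8 km.
Semi-major axis of the transfer orbit: a_t = (9.61928×10^7 + 3.87464×10^8)/2 = 2.418284×10^8 km.
Circular speed at r₁: v₁ = √(μ/r₁) = √(1.327×10^11/9.61928×10^7) = 37.142 km/s.
Transfer-orbit speed at r₁ (vis-viva): v_p = √[μ(2/r₁ − 1/a_t)] = 47.014 km/s.
First burn Δv₁ = |v_p − v₁| = 9.872 km/s.
Circular speed at r₂: v₂ = √(μ/r₂) = 18.50631 km/s.
Transfer-orbit speed at r₂: v_a = √[μ(2/r₂ − 1/a_t)] = 11.67179 km/s.
Second burn Δv₂ = |v₂ − v_a| = 6.835 km/s.
Δv = Δv₁ + Δv₂ = 9.872 + 6.835 = 16.71 km/s.

Δv = 16.7 km/s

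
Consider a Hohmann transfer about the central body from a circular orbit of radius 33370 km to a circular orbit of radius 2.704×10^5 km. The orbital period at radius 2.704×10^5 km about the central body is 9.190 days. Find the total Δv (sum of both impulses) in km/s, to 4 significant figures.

From Kepler's third law T² = 4π²r³/μ at r = 2.704×10^5 km, T = 9.190 days = 9.190 × 86400 s = 7.94016×10^5 s: μ = 4π²r³/T² = 1.23800×10^6 km³/s².
The Hohmann ellipse has a_t = (r₁ + r₂)/2 = 1.51885×10^5 km.
Circular speed at r₁: v₁ = √(μ/r₁) = √(1.23800×10^6/33370) = 6.091 km/s.
On the transfer ellipse at r₁, vis-viva gives v_p = √[μ(2/r₁ − 1/a_t)] = 8.127 km/s.
First burn Δv₁ = |v_p − v₁| = 2.036 km/s.
Circular speed at r₂: v₂ = √(μ/r₂) = 2.140 km/s.
Transfer-orbit speed at r₂: v_a = √[μ(2/r₂ − 1/a_t)] = 1.003 km/s.
Second burn Δv₂ = |v₂ − v_a| = 1.137 km/s.
Total Δv = Δv₁ + Δv₂ = 3.173 km/s.

Δv = 3.173 km/s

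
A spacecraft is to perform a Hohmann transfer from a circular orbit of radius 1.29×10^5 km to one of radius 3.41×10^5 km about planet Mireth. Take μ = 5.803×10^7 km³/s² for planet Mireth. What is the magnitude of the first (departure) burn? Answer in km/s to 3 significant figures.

Δv₁ = 4.34 km/s

The Hohmann ellipse has a_t = (r₁ + r₂)/2 = 2.350×10^5 km.
Circular speed at r = 1.290×10^5 km: v_c = √(μ/r) = 21.210 km/s.
Vis-viva on the transfer ellipse at r = 1.290×10^5 km gives v_t = √[μ(2/r − 1/a_t)] = 25.549 km/s.
Δv₁ = |v_t − v_c| = |25.549 − 21.210| = 4.339 km/s.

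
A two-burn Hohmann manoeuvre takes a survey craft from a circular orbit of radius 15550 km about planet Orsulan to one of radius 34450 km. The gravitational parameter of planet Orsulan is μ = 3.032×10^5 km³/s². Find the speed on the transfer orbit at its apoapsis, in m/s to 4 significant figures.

Transfer-ellipse semi-major axis a_t = (r₁ + r₂)/2 = (15550 + 34450)/2 = 25000 km.
At apoapsis, r = 34450 km.
Vis-viva: v = √[μ(2/r − 1/a_t)] = √[3.032×10^5 × (2/34450 − 1/25000)] = 2.340 km/s.

v = 2340 m/s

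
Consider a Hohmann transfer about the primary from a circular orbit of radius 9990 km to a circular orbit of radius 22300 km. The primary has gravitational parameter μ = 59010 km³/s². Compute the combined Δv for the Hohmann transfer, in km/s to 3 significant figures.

Semi-major axis of the transfer orbit: a_t = (9990 + 22300)/2 = 16145 km.
At r₁ the circular-orbit speed is v₁ = √(μ/r₁) = 2.430 km/s.
On the transfer ellipse at r₁, vis-viva gives v_p = √[μ(2/r₁ − 1/a_t)] = 2.856 km/s.
First burn Δv₁ = |v_p − v₁| = 0.4260 km/s.
At r₂, v₂ = √(μ/r₂) = 1.6267 km/s.
Transfer-orbit speed at r₂: v_a = √[μ(2/r₂ − 1/a_t)] = 1.2796 km/s.
Second burn Δv₂ = |v₂ − v_a| = 0.3471 km/s.
Total Δv = Δv₁ + Δv₂ = 0.7731 km/s.

Δv = 0.773 km/s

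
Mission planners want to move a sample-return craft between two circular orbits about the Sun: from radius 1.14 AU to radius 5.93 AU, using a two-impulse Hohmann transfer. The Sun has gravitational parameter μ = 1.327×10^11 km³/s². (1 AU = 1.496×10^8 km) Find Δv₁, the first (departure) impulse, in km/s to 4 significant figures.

Δv₁ = 8.234 km/s

In km: r₁ = 1.14 × 1.496×10^8 = 1.70544×10^8 km; r₂ = 5.93 × 1.496×10^8 = 8.87128×10^8 km.
The Hohmann ellipse has a_t = (r₁ + r₂)/2 = 5.28836×10^8 km.
On the circular orbit at r = 1.70544×10^8 km, v_c = √(μ/r) = 27.894 km/s.
Transfer-orbit speed at the same r (vis-viva, a = a_t): v_t = √[μ(2/r − 1/a_t)] = 36.128 km/s.
Δv₁ = |v_t − v_c| = |36.128 − 27.894| = 8.234 km/s.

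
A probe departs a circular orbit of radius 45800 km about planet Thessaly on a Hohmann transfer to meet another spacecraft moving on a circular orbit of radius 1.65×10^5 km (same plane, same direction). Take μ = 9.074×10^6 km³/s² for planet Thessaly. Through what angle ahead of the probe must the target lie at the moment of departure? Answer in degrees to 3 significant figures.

φ = 88.1°

Semi-major axis of the transfer orbit: a_t = (45800 + 1.650×10^5)/2 = 1.054×10^5 km.
The half-period of the transfer ellipse is t = π√(a_t³/μ) = 35690 s.
The target's mean motion on its circular orbit is ω₂ = √(μ/r₂³) = 4.494×10^-5 rad/s.
Angle swept by the target during transfer: ω₂·t = 1.604 rad = 91.90°.
Arrival is 180° from departure on the ellipse, so φ = 180° − 91.90° = 88.1°.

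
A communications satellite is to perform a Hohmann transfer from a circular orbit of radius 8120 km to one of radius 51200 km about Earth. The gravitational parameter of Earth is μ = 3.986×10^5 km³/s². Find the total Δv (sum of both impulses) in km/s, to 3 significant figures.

The Hohmann ellipse has a_t = (r₁ + r₂)/2 = 29660 km.
At r₁ the circular-orbit speed is v₁ = √(μ/r₁) = 7.006 km/s.
On the transfer ellipse at r₁, vis-viva equation gives v_p = √[μ(2/r₁ − 1/a_t)] = 9.205 km/s.
First burn Δv₁ = |v_p − v₁| = 2.199 km/s.
At r₂, v₂ = √(μ/r₂) = 2.790 km/s.
Transfer-orbit speed at r₂: v_a = √[μ(2/r₂ − 1/a_t)] = 1.460 km/s.
Second burn Δv₂ = |v₂ − v_a| = 1.330 km/s.
Total Δv = Δv₁ + Δv₂ = 3.529 km/s.

Δv = 3.53 km/s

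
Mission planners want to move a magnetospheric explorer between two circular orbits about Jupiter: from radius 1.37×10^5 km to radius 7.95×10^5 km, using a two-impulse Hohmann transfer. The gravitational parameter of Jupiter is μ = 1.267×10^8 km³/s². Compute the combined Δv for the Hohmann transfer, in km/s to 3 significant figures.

The Hohmann ellipse has a_t = (r₁ + r₂)/2 = 4.660×10^5 km.
At r₁ the circular-orbit speed is v₁ = √(μ/r₁) = 30.41 km/s.
On the transfer ellipse at r₁, vis-viva equation gives v_p = √[μ(2/r₁ − 1/a_t)] = 39.72 km/s.
First burn Δv₁ = |v_p − v₁| = 9.310 km/s.
At r₂, v₂ = √(μ/r₂) = 12.624 km/s.
Transfer-orbit speed at r₂: v_a = √[μ(2/r₂ − 1/a_t)] = 6.8450 km/s.
Second burn Δv₂ = |v₂ − v_a| = 5.779 km/s.
Total Δv = Δv₁ + Δv₂ = 15.09 km/s.

Δv = 15.1 km/s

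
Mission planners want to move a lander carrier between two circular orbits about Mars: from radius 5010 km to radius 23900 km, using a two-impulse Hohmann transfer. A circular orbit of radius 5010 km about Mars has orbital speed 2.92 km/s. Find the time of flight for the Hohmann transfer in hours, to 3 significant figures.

t = 7.34 hours

From the circular-orbit relation v² = μ/r at r = 5010 km: μ = v²r = (2.92)² × 5010 = 42717.3 km³/s².
Semi-major axis of the transfer orbit: a_t = (5010 + 23900)/2 = 14455 km.
Transfer time t = π√(a_t³/μ) = π√((14455)³ / 42717.3) = 26420 s.
Converting: 26420 s ÷ 3600 s/hour = 7.34 hours.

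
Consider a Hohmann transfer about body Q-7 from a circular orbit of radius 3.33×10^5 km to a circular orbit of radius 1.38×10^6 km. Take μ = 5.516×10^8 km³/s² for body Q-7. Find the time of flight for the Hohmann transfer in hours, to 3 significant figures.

t = 29.5 hours

Transfer-ellipse semi-major axis a_t = (r₁ + r₂)/2 = (3.330×10^5 + 1.380×10^6)/2 = 8.565×10^5 km.
Transfer time t = π√(a_t³/μ) = π√((8.565×10^5)³ / 5.516×10^8) = 1.0603×10^5 s.
Converting: 1.0603×10^5 s ÷ 3600 s/hour = 29.5 hours.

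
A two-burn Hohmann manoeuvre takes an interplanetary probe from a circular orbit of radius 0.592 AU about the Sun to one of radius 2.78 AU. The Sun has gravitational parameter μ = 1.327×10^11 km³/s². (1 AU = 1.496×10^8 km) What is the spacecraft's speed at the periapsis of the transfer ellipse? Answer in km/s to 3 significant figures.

v = 49.7 km/s

In km: r₁ = 0.592 × 1.496×10^8 = 8.85632×10^7 km; r₂ = 2.78 × 1.496×10^8 = 4.15888×10^8 km.
The Hohmann ellipse has a_t = (r₁ + r₂)/2 = 2.522256×10^8 km.
At periapsis, r = 8.85632×10^7 km.
Applying v² = μ(2/r − 1/a_t): v = 49.71 km/s.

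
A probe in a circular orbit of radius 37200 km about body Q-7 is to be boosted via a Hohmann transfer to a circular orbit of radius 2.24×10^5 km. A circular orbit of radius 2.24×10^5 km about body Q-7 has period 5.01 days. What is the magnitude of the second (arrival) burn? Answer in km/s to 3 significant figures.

From Kepler's third law T² = 4π²r³/μ at r = 2.24×10^5 km, T = 5.01 days = 5.01 × 86400 s = 4.32864×10^5 s: μ = 4π²r³/T² = 2.36810×10^6 km³/s².
Semi-major axis of the transfer orbit: a_t = (37200 + 2.240×10^5)/2 = 1.306×10^5 km.
Circular speed at r = 2.240×10^5 km: v_c = √(μ/r) = 3.251 km/s.
Transfer-orbit speed at the same r (vis-viva, a = a_t): v_t = √[μ(2/r − 1/a_t)] = 1.735 km/s.
Δv₂ = |v_t − v_c| = |1.735 − 3.251| = 1.516 km/s.

Δv₂ = 1.52 km/s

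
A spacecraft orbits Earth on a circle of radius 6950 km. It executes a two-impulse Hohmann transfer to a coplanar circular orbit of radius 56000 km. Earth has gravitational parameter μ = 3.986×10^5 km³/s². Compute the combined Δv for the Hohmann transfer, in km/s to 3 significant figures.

Δv = 3.94 km/s

Semi-major axis of the transfer orbit: a_t = (6950 + 56000)/2 = 31475 km.
Circular speed at r₁: v₁ = √(μ/r₁) = √(3.986×10^5/6950) = 7.57314 km/s.
Transfer-orbit speed at r₁ (v² = μ(2/r − 1/a)): v_p = √[μ(2/r₁ − 1/a_t)] = 10.1015 km/s.
First burn Δv₁ = |v_p − v₁| = 2.5284 km/s.
At r₂, v₂ = √(μ/r₂) = 2.66793 km/s.
Transfer-orbit speed at r₂: v_a = √[μ(2/r₂ − 1/a_t)] = 1.25367 km/s.
Second burn Δv₂ = |v₂ − v_a| = 1.4143 km/s.
Total Δv = Δv₁ + Δv₂ = 3.943 km/s.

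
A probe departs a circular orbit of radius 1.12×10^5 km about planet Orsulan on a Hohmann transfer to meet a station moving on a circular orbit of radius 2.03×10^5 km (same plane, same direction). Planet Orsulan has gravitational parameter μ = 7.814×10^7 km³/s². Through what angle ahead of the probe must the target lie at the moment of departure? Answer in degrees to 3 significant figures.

Transfer-ellipse semi-major axis a_t = (r₁ + r₂)/2 = (1.120×10^5 + 2.030×10^5)/2 = 1.575×10^5 km.
Transfer time t = π√(a_t³/μ) = 22210 s.
The target's mean motion on its circular orbit is ω₂ = √(μ/r₂³) = 9.665×10^-5 rad/s.
Angle swept by the target during transfer: ω₂·t = 2.147 rad = 123.0°.
The probe traverses 180° on the transfer ellipse, so the target must lead by 180° − 123.0° = 57.0°.

φ = 57.0°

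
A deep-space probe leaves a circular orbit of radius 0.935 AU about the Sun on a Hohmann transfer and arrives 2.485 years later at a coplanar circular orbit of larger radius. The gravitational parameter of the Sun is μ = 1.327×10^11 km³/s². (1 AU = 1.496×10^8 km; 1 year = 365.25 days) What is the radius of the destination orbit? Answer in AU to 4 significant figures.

r₂ = 4.889 AU

In km: r₁ = 0.935 × 1.496×10^8 = 1.39876×10^8 km.
Transfer time t = 2.485 years × 365.25 × 86400 s = 7.8420636×10^7 s, and t = π√(a_t³/μ).
So a_t = (μ t²/π²)^(1/3) = (1.327×10^11 × (7.8420636×10^7)² / π²)^(1/3) = 4.3566×10^8 km.
Since a_t = (r₁ + r₂)/2, r₂ = 2a_t − r₁ = 2×4.3566×10^8 − 1.39876×10^8 = 7.31444×10^8 km.
In AU: r₂ = 7.31444×10^8 / 1.496×10^8 = 4.889 AU.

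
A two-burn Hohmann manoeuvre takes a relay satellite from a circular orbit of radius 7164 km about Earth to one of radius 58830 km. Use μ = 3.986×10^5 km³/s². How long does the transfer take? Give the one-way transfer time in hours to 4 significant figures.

Semi-major axis of the transfer orbit: a_t = (7164 + 58830)/2 = 32997 km.
Transfer time t = π√(a_t³/μ) = π√((32997)³ / 3.986×10^5) = 29826 s.
Converting: 29826 s ÷ 3600 s/hour = 8.285 hours.

t = 8.285 hours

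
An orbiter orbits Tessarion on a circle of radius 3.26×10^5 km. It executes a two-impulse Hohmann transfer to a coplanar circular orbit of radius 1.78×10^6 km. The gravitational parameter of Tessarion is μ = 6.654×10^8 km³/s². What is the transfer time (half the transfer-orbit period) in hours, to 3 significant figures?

t = 36.6 hours

Transfer-ellipse semi-major axis a_t = (r₁ + r₂)/2 = (3.260×10^5 + 1.780×10^6)/2 = 1.053×10^6 km.
Transfer time t = π√(a_t³/μ) = π√((1.053×10^6)³ / 6.654×10^8) = 1.316×10^5 s.
Converting: 1.316×10^5 s ÷ 3600 s/hour = 36.6 hours.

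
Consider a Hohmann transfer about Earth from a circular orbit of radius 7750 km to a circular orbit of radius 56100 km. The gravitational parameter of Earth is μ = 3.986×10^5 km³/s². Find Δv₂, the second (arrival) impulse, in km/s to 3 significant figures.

Transfer-ellipse semi-major axis a_t = (r₁ + r₂)/2 = (7750 + 56100)/2 = 31925 km.
Circular speed at r = 56100 km: v_c = √(μ/r) = 2.6656 km/s.
Vis-viva on the transfer ellipse at r = 56100 km gives v_t = √[μ(2/r − 1/a_t)] = 1.3133 km/s.
Δv₂ = |v_t − v_c| = |1.3133 − 2.6656| = 1.352 km/s.

Δv₂ = 1.35 km/s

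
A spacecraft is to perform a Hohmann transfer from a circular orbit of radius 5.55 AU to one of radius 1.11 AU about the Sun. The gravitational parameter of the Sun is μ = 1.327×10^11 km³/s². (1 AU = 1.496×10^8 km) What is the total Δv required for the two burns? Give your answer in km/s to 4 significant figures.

In km: r₁ = 5.55 × 1.496×10^8 = 8.3028×10^8 km; r₂ = 1.11 × 1.496×10^8 = 1.66056×10^8 km.
Semi-major axis of the transfer orbit: a_t = (8.3028×10^8 + 1.66056×10^8)/2 = 4.98168×10^8 km.
Circular speed at r₁: v₁ = √(μ/r₁) = √(1.327×10^11/8.3028×10^8) = 12.642 km/s.
Transfer-orbit speed at r₁ (vis-viva): v_a = √[μ(2/r₁ − 1/a_t)] = 7.2990 km/s.
First burn Δv₁ = |v_a − v₁| = 5.343 km/s.
Circular speed at r₂: v₂ = √(μ/r₂) = 28.269 km/s.
Transfer-orbit speed at r₂: v_p = √[μ(2/r₂ − 1/a_t)] = 36.495 km/s.
Second burn Δv₂ = |v₂ − v_p| = 8.226 km/s.
Total Δv = Δv₁ + Δv₂ = 13.57 km/s.

Δv = 13.57 km/s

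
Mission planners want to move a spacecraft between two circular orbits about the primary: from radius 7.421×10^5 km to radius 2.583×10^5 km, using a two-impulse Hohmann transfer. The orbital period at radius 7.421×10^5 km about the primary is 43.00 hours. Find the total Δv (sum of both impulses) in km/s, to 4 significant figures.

Δv = 19.61 km/s

From Kepler's third law T² = 4π²r³/μ at r = 7.421×10^5 km, T = 43.00 hours = 43.00 × 3600 s = 1.548×10^5 s: μ = 4π²r³/T² = 6.73295×10^8 km³/s².
Transfer-ellipse semi-major axis a_t = (r₁ + r₂)/2 = (7.421×10^5 + 2.583×10^5)/2 = 5.002×10^5 km.
Circular speed at r₁: v₁ = √(μ/r₁) = √(6.73295×10^8/7.421×10^5) = 30.121 km/s.
Transfer-orbit speed at r₁ (vis-viva): v_a = √[μ(2/r₁ − 1/a_t)] = 21.645 km/s.
First burn Δv₁ = |v_a − v₁| = 8.476 km/s.
Circular speed at r₂: v₂ = √(μ/r₂) = 51.06 km/s.
Transfer-orbit speed at r₂: v_p = √[μ(2/r₂ − 1/a_t)] = 62.19 km/s.
Second burn Δv₂ = |v₂ − v_p| = 11.13 km/s.
Total Δv = Δv₁ + Δv₂ = 19.61 km/s.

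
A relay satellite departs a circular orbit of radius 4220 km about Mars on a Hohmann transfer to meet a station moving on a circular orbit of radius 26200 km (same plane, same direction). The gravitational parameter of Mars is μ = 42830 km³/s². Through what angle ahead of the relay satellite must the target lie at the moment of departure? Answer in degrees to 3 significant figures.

Transfer-ellipse semi-major axis a_t = (r₁ + r₂)/2 = (4220 + 26200)/2 = 15210 km.
Transfer time t = π√(a_t³/μ) = 28475 s.
The target's mean motion on its circular orbit is ω₂ = √(μ/r₂³) = 4.8800×10^-5 rad/s.
Angle swept by the target during transfer: ω₂·t = 1.3896 rad = 79.62°.
The relay satellite traverses 180° on the transfer ellipse, so the target must lead by 180° − 79.62° = 100°.

φ = 100°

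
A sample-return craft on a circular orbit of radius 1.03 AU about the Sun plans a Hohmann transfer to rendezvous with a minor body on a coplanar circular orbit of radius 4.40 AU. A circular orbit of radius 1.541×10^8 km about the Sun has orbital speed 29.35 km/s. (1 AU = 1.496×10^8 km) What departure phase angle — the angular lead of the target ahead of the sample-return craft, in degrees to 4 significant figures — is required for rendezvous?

φ = 92.75°

From the circular-orbit relation v² = μ/r at r = 1.541×10^8 km: μ = v²r = (29.35)² × 1.541×10^8 = 1.32745×10^11 km³/s².
In km: r₁ = 1.03 × 1.496×10^8 = 1.54088×10^8 km; r₂ = 4.40 × 1.496×10^8 = 6.5824×10^8 km.
Semi-major axis of the transfer orbit: a_t = (1.54088×10^8 + 6.5824×10^8)/2 = 4.06164×10^8 km.
Transfer time t = π√(a_t³/μ) = 7.0582×10^7 s.
The target's mean motion on its circular orbit is ω₂ = √(μ/r₂³) = 2.1574×10^-8 rad/s.
Angle swept by the target during transfer: ω₂·t = 1.52274 rad = 87.25°.
Arrival is 180° from departure on the ellipse, so φ = 180° − 87.25° = 92.75°.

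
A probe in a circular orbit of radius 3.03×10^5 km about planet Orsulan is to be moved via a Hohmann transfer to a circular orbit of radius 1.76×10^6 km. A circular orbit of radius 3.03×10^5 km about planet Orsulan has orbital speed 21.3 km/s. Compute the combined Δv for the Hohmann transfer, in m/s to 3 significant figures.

From the circular-orbit relation v² = μ/r at r = 3.03×10^5 km: μ = v²r = (21.3)² × 3.03×10^5 = 1.37468×10^8 km³/s².
Transfer-ellipse semi-major axis a_t = (r₁ + r₂)/2 = (3.030×10^5 + 1.760×10^6)/2 = 1.0315×10^6 km.
At r₁ the circular-orbit speed is v₁ = √(μ/r₁) = 21.300 km/s.
On the transfer ellipse at r₁, v² = μ(2/r − 1/a) gives v_p = √[μ(2/r₁ − 1/a_t)] = 27.823 km/s.
First burn Δv₁ = |v_p − v₁| = 6.523 km/s.
At r₂, v₂ = √(μ/r₂) = 8.838 km/s.
Transfer-orbit speed at r₂: v_a = √[μ(2/r₂ − 1/a_t)] = 4.790 km/s.
Second burn Δv₂ = |v₂ − v_a| = 4.048 km/s.
Δv = Δv₁ + Δv₂ = 6.523 + 4.048 = 10.57 km/s.

Δv = 10600 m/s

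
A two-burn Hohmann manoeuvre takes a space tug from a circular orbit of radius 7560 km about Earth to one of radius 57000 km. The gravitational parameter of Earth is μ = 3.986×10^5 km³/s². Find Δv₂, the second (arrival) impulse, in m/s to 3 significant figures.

Δv₂ = 1360 m/s

The Hohmann ellipse has a_t = (r₁ + r₂)/2 = 32280 km.
Circular speed at r = 57000 km: v_c = √(μ/r) = 2.6444 km/s.
Transfer-orbit speed at the same r (vis-viva, a = a_t): v_t = √[μ(2/r − 1/a_t)] = 1.2798 km/s.
Δv₂ = |v_t − v_c| = |1.2798 − 2.6444| = 1.365 km/s.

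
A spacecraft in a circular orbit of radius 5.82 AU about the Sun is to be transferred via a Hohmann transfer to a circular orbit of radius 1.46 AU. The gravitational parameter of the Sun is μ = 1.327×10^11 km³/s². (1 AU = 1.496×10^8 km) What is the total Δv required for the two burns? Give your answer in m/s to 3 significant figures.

Δv = 11000 m/s

In km: r₁ = 5.82 × 1.496×10^8 = 8.70672×10^8 km; r₂ = 1.46 × 1.496×10^8 = 2.18416×10^8 km.
Semi-major axis of the transfer orbit: a_t = (8.70672×10^8 + 2.18416×10^8)/2 = 5.44544×10^8 km.
Circular speed at r₁: v₁ = √(μ/r₁) = √(1.327×10^11/8.70672×10^8) = 12.3455 km/s.
Transfer-orbit speed at r₁ (vis-viva equation): v_a = √[μ(2/r₁ − 1/a_t)] = 7.81869 km/s.
First burn Δv₁ = |v_a − v₁| = 4.527 km/s.
At r₂, v₂ = √(μ/r₂) = 24.649 km/s.
Transfer-orbit speed at r₂: v_p = √[μ(2/r₂ − 1/a_t)] = 31.168 km/s.
Second burn Δv₂ = |v₂ − v_p| = 6.519 km/s.
Δv = Δv₁ + Δv₂ = 4.527 + 6.519 = 11.05 km/s.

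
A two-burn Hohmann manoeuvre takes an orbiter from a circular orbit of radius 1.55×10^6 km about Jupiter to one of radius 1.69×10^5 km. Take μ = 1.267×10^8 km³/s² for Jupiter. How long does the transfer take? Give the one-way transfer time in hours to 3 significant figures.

The Hohmann ellipse has a_t = (r₁ + r₂)/2 = 8.595×10^5 km.
By Kepler's third law the transfer-orbit period is T = 2π√(a_t³/μ), so t = T/2 = 2.224×10^5 s.
Converting: 2.224×10^5 s ÷ 3600 s/hour = 61.8 hours.

t = 61.8 hours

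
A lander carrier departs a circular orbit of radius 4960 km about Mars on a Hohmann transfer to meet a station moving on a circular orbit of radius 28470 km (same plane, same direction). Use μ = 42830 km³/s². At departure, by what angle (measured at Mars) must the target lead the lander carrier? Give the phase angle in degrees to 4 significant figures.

φ = 99.03°

The Hohmann ellipse has a_t = (r₁ + r₂)/2 = 16715 km.
Transfer time t = π√(a_t³/μ) = 32804.6 s.
Target angular speed ω₂ = √(μ/r₂³) = 4.30817×10^-5 rad/s.
Angle swept by the target during transfer: ω₂·t = 1.41328 rad = 80.97°.
Arrival is 180° from departure on the ellipse, so φ = 180° − 80.97° = 99.03°.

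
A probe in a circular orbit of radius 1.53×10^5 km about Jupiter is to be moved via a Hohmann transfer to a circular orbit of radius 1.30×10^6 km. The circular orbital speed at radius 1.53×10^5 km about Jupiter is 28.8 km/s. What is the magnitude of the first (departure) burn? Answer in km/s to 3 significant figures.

Δv₁ = 9.73 km/s

From the circular-orbit relation v² = μ/r at r = 1.53×10^5 km: μ = v²r = (28.8)² × 1.53×10^5 = 1.26904×10^8 km³/s².
The Hohmann ellipse has a_t = (r₁ + r₂)/2 = 7.265×10^5 km.
On the circular orbit at r = 1.530×10^5 km, v_c = √(μ/r) = 28.800 km/s.
Transfer-orbit speed at the same r (vis-viva, a = a_t): v_t = √[μ(2/r − 1/a_t)] = 38.525 km/s.
Δv₁ = |v_t − v_c| = |38.525 − 28.800| = 9.725 km/s.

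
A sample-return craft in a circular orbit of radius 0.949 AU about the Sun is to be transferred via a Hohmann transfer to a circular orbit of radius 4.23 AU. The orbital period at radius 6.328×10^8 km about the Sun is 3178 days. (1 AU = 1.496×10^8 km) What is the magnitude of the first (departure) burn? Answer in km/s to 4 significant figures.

From Kepler's third law T² = 4π²r³/μ at r = 6.328×10^8 km, T = 3178 days = 3178 × 86400 s = 2.745792×10^8 s: μ = 4π²r³/T² = 1.32686×10^11 km³/s².
In km: r₁ = 0.949 × 1.496×10^8 = 1.419704×10^8 km; r₂ = 4.23 × 1.496×10^8 = 6.32808×10^8 km.
Transfer-ellipse semi-major axis a_t = (r₁ + r₂)/2 = (1.419704×10^8 + 6.32808×10^8)/2 = 3.873892×10^8 km.
Circular speed at r = 1.419704×10^8 km: v_c = √(μ/r) = 30.571 km/s.
Vis-viva on the transfer ellipse at r = 1.419704×10^8 km gives v_t = √[μ(2/r − 1/a_t)] = 39.073 km/s.
Δv₁ = |v_t − v_c| = |39.073 − 30.571| = 8.502 km/s.

Δv₁ = 8.502 km/s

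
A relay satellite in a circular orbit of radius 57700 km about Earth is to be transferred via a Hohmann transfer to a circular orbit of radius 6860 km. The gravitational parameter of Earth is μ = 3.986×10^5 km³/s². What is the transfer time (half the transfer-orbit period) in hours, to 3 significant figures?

Semi-major axis of the transfer orbit: a_t = (57700 + 6860)/2 = 32280 km.
Transfer time t = π√(a_t³/μ) = π√((32280)³ / 3.986×10^5) = 28860 s.
Converting: 28860 s ÷ 3600 s/hour = 8.02 hours.

t = 8.02 hours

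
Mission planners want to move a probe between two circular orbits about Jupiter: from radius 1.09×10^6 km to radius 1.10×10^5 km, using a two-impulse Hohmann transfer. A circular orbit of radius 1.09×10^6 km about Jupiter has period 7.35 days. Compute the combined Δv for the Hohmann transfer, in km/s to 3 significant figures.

From Kepler's third law T² = 4π²r³/μ at r = 1.09×10^6 km, T = 7.35 days = 7.35 × 86400 s = 6.3504×10^5 s: μ = 4π²r³/T² = 1.26776×10^8 km³/s².
The Hohmann ellipse has a_t = (r₁ + r₂)/2 = 6.000×10^5 km.
Circular speed at r₁: v₁ = √(μ/r₁) = √(1.26776×10^8/1.090×10^6) = 10.785 km/s.
On the transfer ellipse at r₁, vis-viva equation gives v_a = √[μ(2/r₁ − 1/a_t)] = 4.6177 km/s.
First burn Δv₁ = |v_a − v₁| = 6.167 km/s.
Circular speed at r₂: v₂ = √(μ/r₂) = 33.95 km/s.
Transfer-orbit speed at r₂: v_p = √[μ(2/r₂ − 1/a_t)] = 45.76 km/s.
Second burn Δv₂ = |v₂ − v_p| = 11.81 km/s.
Δv = Δv₁ + Δv₂ = 6.167 + 11.81 = 17.98 km/s.

Δv = 18.0 km/s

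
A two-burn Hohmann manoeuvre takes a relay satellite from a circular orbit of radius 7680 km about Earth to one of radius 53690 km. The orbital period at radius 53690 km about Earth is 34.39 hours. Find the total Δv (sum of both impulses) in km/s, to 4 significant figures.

Δv = 3.687 km/s

From Kepler's third law T² = 4π²r³/μ at r = 53690 km, T = 34.39 hours = 34.39 × 3600 s = 1.23804×10^5 s: μ = 4π²r³/T² = 3.98631×10^5 km³/s².
Semi-major axis of the transfer orbit: a_t = (7680 + 53690)/2 = 30685 km.
Circular speed at r₁: v₁ = √(μ/r₁) = √(3.98631×10^5/7680) = 7.205 km/s.
On the transfer ellipse at r₁, v² = μ(2/r − 1/a) gives v_p = √[μ(2/r₁ − 1/a_t)] = 9.530 km/s.
First burn Δv₁ = |v_p − v₁| = 2.325 km/s.
At r₂, v₂ = √(μ/r₂) = 2.725 km/s.
Transfer-orbit speed at r₂: v_a = √[μ(2/r₂ − 1/a_t)] = 1.363 km/s.
Second burn Δv₂ = |v₂ − v_a| = 1.362 km/s.
Δv = Δv₁ + Δv₂ = 2.325 + 1.362 = 3.687 km/s.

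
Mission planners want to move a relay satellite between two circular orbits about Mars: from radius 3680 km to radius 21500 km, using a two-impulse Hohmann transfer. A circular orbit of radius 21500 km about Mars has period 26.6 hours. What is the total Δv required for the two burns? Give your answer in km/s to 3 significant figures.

From Kepler's third law T² = 4π²r³/μ at r = 21500 km, T = 26.6 hours = 26.6 × 3600 s = 95760 s: μ = 4π²r³/T² = 42786.5 km³/s².
Semi-major axis of the transfer orbit: a_t = (3680 + 21500)/2 = 12590 km.
Circular speed at r₁: v₁ = √(μ/r₁) = √(42786.5/3680) = 3.410 km/s.
Transfer-orbit speed at r₁ (vis-viva): v_p = √[μ(2/r₁ − 1/a_t)] = 4.456 km/s.
First burn Δv₁ = |v_p − v₁| = 1.046 km/s.
At r₂, v₂ = √(μ/r₂) = 1.4107 km/s.
Transfer-orbit speed at r₂: v_a = √[μ(2/r₂ − 1/a_t)] = 0.76269 km/s.
Second burn Δv₂ = |v₂ − v_a| = 0.6480 km/s.
Total Δv = Δv₁ + Δv₂ = 1.694 km/s.

Δv = 1.69 km/s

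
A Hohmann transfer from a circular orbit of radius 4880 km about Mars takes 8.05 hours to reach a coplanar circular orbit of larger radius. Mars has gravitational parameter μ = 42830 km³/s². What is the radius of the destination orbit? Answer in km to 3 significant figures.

r₂ = 25900 km

Transfer time t = 8.05 hours = 28980 s, and t = π√(a_t³/μ).
So a_t = (μ t²/π²)^(1/3) = (42830 × (28980)² / π²)^(1/3) = 15389 km.
Since a_t = (r₁ + r₂)/2, r₂ = 2a_t − r₁ = 2×15389 − 4880 = 25898 km.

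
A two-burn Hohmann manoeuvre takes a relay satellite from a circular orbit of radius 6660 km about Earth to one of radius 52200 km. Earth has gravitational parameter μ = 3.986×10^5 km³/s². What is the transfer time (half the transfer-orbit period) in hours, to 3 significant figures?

The Hohmann ellipse has a_t = (r₁ + r₂)/2 = 29430 km.
By Kepler's third law the transfer-orbit period is T = 2π√(a_t³/μ), so t = T/2 = 25120 s.
Converting: 25120 s ÷ 3600 s/hour = 6.98 hours.

t = 6.98 hours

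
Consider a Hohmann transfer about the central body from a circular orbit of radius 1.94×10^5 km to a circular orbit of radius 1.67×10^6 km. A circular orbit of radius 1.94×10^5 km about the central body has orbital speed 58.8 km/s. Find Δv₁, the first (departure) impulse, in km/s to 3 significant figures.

Δv₁ = 19.9 km/s

From the circular-orbit relation v² = μ/r at r = 1.94×10^5 km: μ = v²r = (58.8)² × 1.94×10^5 = 6.70743×10^8 km³/s².
The Hohmann ellipse has a_t = (r₁ + r₂)/2 = 9.320×10^5 km.
Circular speed at r = 1.940×10^5 km: v_c = √(μ/r) = 58.80 km/s.
Vis-viva on the transfer ellipse at r = 1.940×10^5 km gives v_t = √[μ(2/r − 1/a_t)] = 78.71 km/s.
Δv₁ = |v_t − v_c| = |78.71 − 58.80| = 19.91 km/s.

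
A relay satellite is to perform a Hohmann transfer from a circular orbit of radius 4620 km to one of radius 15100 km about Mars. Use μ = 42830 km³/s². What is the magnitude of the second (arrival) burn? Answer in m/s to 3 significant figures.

Δv₂ = 531 m/s

The Hohmann ellipse has a_t = (r₁ + r₂)/2 = 9860 km.
On the circular orbit at r = 15100 km, v_c = √(μ/r) = 1.68417 km/s.
Transfer-orbit speed at the same r (vis-viva, a = a_t): v_t = √[μ(2/r − 1/a_t)] = 1.15284 km/s.
Δv₂ = |v_t − v_c| = |1.15284 − 1.68417| = 0.5313 km/s.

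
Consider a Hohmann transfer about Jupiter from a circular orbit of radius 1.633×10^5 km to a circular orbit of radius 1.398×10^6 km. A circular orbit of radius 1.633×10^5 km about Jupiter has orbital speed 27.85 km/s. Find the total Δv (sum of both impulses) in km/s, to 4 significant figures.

From the circular-orbit relation v² = μ/r at r = 1.633×10^5 km: μ = v²r = (27.85)² × 1.633×10^5 = 1.26659×10^8 km³/s².
Semi-major axis of the transfer orbit: a_t = (1.633×10^5 + 1.398×10^6)/2 = 7.8065×10^5 km.
At r₁ the circular-orbit speed is v₁ = √(μ/r₁) = 27.850 km/s.
Transfer-orbit speed at r₁ (v² = μ(2/r − 1/a)): v_p = √[μ(2/r₁ − 1/a_t)] = 37.269 km/s.
First burn Δv₁ = |v_p − v₁| = 9.419 km/s.
At r₂, v₂ = √(μ/r₂) = 9.518 km/s.
Transfer-orbit speed at r₂: v_a = √[μ(2/r₂ − 1/a_t)] = 4.353 km/s.
Second burn Δv₂ = |v₂ − v_a| = 5.165 km/s.
Δv = Δv₁ + Δv₂ = 9.419 + 5.165 = 14.58 km/s.

Δv = 14.58 km/s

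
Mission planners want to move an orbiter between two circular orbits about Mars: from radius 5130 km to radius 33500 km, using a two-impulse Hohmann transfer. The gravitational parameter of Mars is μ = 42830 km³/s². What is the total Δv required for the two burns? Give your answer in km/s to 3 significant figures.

Semi-major axis of the transfer orbit: a_t = (5130 + 33500)/2 = 19315 km.
At r₁ the circular-orbit speed is v₁ = √(μ/r₁) = 2.88945 km/s.
On the transfer ellipse at r₁, vis-viva equation gives v_p = √[μ(2/r₁ − 1/a_t)] = 3.80531 km/s.
First burn Δv₁ = |v_p − v₁| = 0.9159 km/s.
At r₂, v₂ = √(μ/r₂) = 1.1307 km/s.
Transfer-orbit speed at r₂: v_a = √[μ(2/r₂ − 1/a_t)] = 0.58272 km/s.
Second burn Δv₂ = |v₂ − v_a| = 0.5480 km/s.
Δv = Δv₁ + Δv₂ = 0.9159 + 0.5480 = 1.464 km/s.

Δv = 1.46 km/s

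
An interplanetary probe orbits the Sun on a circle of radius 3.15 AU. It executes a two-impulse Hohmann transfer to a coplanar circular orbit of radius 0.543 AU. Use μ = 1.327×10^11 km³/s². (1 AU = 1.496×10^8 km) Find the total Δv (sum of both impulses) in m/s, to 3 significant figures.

In km: r₁ = 3.15 × 1.496×10^8 = 4.7124×10^8 km; r₂ = 0.543 × 1.496×10^8 = 8.12328×10^7 km.
Transfer-ellipse semi-major axis a_t = (r₁ + r₂)/2 = (4.7124×10^8 + 8.12328×10^7)/2 = 2.762364×10^8 km.
Circular speed at r₁: v₁ = √(μ/r₁) = √(1.327×10^11/4.7124×10^8) = 16.781 km/s.
On the transfer ellipse at r₁, v² = μ(2/r − 1/a) gives v_a = √[μ(2/r₁ − 1/a_t)] = 9.1000 km/s.
First burn Δv₁ = |v_a − v₁| = 7.681 km/s.
At r₂, v₂ = √(μ/r₂) = 40.42 km/s.
Transfer-orbit speed at r₂: v_p = √[μ(2/r₂ − 1/a_t)] = 52.79 km/s.
Second burn Δv₂ = |v₂ − v_p| = 12.37 km/s.
Δv = Δv₁ + Δv₂ = 7.681 + 12.37 = 20.05 km/s.

Δv = 20100 m/s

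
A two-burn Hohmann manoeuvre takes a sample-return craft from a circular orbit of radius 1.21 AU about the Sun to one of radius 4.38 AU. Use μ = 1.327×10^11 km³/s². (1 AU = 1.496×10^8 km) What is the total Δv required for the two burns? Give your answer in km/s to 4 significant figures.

In km: r₁ = 1.21 × 1.496×10^8 = 1.81016×10^8 km; r₂ = 4.38 × 1.496×10^8 = 6.55248×10^8 km.
Transfer-ellipse semi-major axis a_t = (r₁ + r₂)/2 = (1.81016×10^8 + 6.55248×10^8)/2 = 4.18132×10^8 km.
Circular speed at r₁: v₁ = √(μ/r₁) = √(1.327×10^11/1.81016×10^8) = 27.0755 km/s.
Transfer-orbit speed at r₁ (v² = μ(2/r − 1/a)): v_p = √[μ(2/r₁ − 1/a_t)] = 33.8940 km/s.
First burn Δv₁ = |v_p − v₁| = 6.8185 km/s.
At r₂, v₂ = √(μ/r₂) = 14.2309 km/s.
Transfer-orbit speed at r₂: v_a = √[μ(2/r₂ − 1/a_t)] = 9.36342 km/s.
Second burn Δv₂ = |v₂ − v_a| = 4.8675 km/s.
Total Δv = Δv₁ + Δv₂ = 11.69 km/s.

Δv = 11.69 km/s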